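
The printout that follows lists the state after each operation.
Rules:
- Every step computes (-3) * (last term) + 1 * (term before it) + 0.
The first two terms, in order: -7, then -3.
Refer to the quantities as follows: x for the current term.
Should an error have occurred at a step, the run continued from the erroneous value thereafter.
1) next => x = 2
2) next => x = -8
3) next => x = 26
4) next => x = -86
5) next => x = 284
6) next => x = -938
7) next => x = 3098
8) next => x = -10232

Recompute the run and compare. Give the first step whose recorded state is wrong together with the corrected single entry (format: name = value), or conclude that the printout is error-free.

Recomputing the run from the initial state:
step 1: x = 2
step 2: x = -9
step 3: x = 29
step 4: x = -96
step 5: x = 317
step 6: x = -1047
step 7: x = 3458
step 8: x = -11421
The first disagreement with the printout is at step 2, where the value should be x = -9.

step 2, x = -9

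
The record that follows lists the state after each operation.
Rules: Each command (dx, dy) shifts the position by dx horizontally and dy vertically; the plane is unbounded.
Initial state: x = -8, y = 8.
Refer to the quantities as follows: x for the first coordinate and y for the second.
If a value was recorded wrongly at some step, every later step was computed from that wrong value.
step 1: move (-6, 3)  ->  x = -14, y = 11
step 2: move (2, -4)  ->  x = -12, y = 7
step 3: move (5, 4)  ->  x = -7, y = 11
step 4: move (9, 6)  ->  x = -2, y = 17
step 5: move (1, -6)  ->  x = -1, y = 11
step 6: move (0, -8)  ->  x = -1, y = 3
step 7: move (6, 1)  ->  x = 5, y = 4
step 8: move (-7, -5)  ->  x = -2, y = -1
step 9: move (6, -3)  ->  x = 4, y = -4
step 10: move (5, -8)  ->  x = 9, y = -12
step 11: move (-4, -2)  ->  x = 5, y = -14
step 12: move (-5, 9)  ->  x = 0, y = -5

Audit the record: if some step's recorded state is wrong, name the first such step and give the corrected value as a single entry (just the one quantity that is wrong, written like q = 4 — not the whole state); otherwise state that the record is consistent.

step 1: x = -8 + (-6) = -14, y = 8 + (3) = 11 -> agrees with the record
step 2: x = -14 + (2) = -12, y = 11 + (-4) = 7 -> matches
step 3: x = -12 + (5) = -7, y = 7 + (4) = 11 -> matches
step 4: x = -7 + (9) = 2, y = 11 + (6) = 17 -> the record has a different value
The earliest wrong entry is at step 4: it should read x = 2.

step 4, x = 2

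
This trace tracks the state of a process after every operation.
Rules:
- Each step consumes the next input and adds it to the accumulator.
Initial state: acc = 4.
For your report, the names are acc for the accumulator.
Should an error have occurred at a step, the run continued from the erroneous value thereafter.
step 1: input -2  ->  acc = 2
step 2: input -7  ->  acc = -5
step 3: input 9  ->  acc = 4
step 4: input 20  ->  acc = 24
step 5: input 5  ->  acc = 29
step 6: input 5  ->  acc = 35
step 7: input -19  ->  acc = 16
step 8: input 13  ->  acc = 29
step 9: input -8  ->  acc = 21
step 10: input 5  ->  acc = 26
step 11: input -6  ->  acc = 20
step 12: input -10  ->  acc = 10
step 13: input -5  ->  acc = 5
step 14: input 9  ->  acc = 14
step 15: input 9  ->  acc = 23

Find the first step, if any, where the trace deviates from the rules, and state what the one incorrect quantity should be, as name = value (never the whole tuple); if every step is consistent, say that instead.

Recomputing the run from the initial state:
step 1: acc = 2
step 2: acc = -5
step 3: acc = 4
step 4: acc = 24
step 5: acc = 29
step 6: acc = 34
step 7: acc = 15
step 8: acc = 28
step 9: acc = 20
step 10: acc = 25
step 11: acc = 19
step 12: acc = 9
step 13: acc = 4
step 14: acc = 13
step 15: acc = 22
The first disagreement with the trace is at step 6, where the value should be acc = 34.

step 6, acc = 34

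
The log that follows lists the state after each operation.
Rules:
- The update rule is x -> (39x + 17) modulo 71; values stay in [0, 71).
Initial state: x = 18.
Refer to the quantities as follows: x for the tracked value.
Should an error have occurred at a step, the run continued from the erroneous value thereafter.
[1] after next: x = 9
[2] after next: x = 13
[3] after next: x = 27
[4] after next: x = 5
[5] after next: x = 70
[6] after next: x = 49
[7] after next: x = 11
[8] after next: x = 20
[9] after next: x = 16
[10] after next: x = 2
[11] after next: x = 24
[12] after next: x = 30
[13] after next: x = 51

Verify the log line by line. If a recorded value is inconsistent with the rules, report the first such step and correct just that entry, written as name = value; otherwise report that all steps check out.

Step 1: x = (39*18 + 17) mod 71 = 9 — consistent with the log.
Step 2: x = (39*9 + 17) mod 71 = 13 — in agreement.
Step 3: x = (39*13 + 17) mod 71 = 27 — agrees with the log.
Step 4: x = (39*27 + 17) mod 71 = 5 — confirmed correct.
Step 5: x = (39*5 + 17) mod 71 = 70 — agrees with the log.
Step 6: x = (39*70 + 17) mod 71 = 49 — verified.
Step 7: x = (39*49 + 17) mod 71 = 11 — in agreement.
Step 8: x = (39*11 + 17) mod 71 = 20 — exactly as logged.
Step 9: x = (39*20 + 17) mod 71 = 16 — verified.
Step 10: x = (39*16 + 17) mod 71 = 2 — consistent with the log.
Step 11: x = (39*2 + 17) mod 71 = 24 — matches.
Step 12: x = (39*24 + 17) mod 71 = 30 — exactly as logged.
Step 13: x = (39*30 + 17) mod 71 = 51 — matches.
Every step is consistent.

no error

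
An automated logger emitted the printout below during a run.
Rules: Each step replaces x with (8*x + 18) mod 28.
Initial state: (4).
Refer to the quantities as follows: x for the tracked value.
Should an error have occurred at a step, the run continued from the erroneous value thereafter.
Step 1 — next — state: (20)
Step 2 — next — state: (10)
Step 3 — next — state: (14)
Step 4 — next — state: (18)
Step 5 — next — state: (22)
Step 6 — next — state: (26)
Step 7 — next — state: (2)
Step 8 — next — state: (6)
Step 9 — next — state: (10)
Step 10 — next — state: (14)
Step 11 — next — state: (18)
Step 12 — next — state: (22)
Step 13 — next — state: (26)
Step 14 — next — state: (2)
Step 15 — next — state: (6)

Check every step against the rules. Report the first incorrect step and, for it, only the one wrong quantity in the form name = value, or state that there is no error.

step 1, x = 22

Step 1: x = (8*4 + 18) mod 28 = 22 — first mismatch against the printout.
Step 1 is the first one off; corrected, x = 22.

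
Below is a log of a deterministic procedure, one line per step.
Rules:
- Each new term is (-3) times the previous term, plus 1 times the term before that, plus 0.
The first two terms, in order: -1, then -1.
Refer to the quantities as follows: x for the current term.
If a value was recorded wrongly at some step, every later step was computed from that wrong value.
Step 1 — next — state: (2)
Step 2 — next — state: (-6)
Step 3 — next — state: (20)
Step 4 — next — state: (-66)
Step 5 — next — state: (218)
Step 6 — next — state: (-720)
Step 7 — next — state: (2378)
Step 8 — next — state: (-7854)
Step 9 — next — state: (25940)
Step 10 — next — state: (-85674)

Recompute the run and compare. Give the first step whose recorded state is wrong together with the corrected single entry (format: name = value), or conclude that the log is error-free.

step 2, x = -7

1. x = -3*(-1) + (1)*(-1) + (0) = 2 (checks out)
2. x = -3*(2) + (1)*(-1) + (0) = -7 (the log has a different value)
Step 2 is the first one off; corrected, x = -7.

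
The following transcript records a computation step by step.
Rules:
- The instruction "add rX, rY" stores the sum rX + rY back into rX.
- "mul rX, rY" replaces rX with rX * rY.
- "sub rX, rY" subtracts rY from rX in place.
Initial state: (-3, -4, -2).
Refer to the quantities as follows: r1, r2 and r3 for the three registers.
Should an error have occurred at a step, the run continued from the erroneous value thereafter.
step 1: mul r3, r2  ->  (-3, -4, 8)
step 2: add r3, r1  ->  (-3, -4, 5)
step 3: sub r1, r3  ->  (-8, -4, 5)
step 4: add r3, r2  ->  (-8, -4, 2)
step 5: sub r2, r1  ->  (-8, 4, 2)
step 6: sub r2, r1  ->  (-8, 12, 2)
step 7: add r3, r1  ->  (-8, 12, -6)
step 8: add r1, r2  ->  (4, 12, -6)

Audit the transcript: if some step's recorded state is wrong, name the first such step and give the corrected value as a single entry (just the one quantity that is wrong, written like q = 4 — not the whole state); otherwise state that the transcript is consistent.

Recomputing the run from the initial state:
step 1: r1 = -3, r2 = -4, r3 = 8
step 2: r1 = -3, r2 = -4, r3 = 5
step 3: r1 = -8, r2 = -4, r3 = 5
step 4: r1 = -8, r2 = -4, r3 = 1
step 5: r1 = -8, r2 = 4, r3 = 1
step 6: r1 = -8, r2 = 12, r3 = 1
step 7: r1 = -8, r2 = 12, r3 = -7
step 8: r1 = 4, r2 = 12, r3 = -7
The first disagreement with the transcript is at step 4, where the value should be r3 = 1.

step 4, r3 = 1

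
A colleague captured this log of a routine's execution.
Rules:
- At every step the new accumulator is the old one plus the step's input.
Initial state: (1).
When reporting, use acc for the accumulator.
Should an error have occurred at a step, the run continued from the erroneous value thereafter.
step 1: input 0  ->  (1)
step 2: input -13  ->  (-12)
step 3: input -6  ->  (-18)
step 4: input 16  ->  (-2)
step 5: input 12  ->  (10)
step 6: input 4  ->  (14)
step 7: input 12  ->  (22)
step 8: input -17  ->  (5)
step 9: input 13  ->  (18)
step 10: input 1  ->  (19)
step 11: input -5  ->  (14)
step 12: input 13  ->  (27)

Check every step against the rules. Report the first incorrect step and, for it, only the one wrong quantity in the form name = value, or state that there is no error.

Step 1: acc = 1 + 0 = 1 — in agreement.
Step 2: acc = 1 + -13 = -12 — consistent with the log.
Step 3: acc = -12 + -6 = -18 — exactly as logged.
Step 4: acc = -18 + 16 = -2 — exactly as logged.
Step 5: acc = -2 + 12 = 10 — no discrepancy.
Step 6: acc = 10 + 4 = 14 — consistent with the log.
Step 7: acc = 14 + 12 = 26 — the recorded entry deviates here.
So the first discrepancy is step 7, where the right value is acc = 26.

step 7, acc = 26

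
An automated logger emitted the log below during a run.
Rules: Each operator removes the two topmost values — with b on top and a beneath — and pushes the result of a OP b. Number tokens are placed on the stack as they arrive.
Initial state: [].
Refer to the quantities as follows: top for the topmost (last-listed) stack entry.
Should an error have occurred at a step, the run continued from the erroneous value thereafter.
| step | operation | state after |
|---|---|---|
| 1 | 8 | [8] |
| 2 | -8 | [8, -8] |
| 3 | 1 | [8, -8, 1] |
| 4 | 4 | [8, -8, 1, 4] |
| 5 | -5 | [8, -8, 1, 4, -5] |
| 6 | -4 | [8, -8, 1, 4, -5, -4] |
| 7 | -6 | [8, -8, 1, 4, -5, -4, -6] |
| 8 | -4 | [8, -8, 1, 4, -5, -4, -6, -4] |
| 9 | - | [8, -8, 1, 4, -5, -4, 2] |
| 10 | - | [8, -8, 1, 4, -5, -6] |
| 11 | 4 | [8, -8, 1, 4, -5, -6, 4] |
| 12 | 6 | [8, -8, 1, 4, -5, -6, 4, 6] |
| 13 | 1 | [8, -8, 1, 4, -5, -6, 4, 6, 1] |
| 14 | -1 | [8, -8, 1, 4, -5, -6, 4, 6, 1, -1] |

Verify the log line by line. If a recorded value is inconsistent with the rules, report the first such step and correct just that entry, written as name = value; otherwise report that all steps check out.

step 9, top = -2

Recomputing the run from the initial state:
step 1: [8]
step 2: [8, -8]
step 3: [8, -8, 1]
step 4: [8, -8, 1, 4]
step 5: [8, -8, 1, 4, -5]
step 6: [8, -8, 1, 4, -5, -4]
step 7: [8, -8, 1, 4, -5, -4, -6]
step 8: [8, -8, 1, 4, -5, -4, -6, -4]
step 9: [8, -8, 1, 4, -5, -4, -2]
step 10: [8, -8, 1, 4, -5, -2]
step 11: [8, -8, 1, 4, -5, -2, 4]
step 12: [8, -8, 1, 4, -5, -2, 4, 6]
step 13: [8, -8, 1, 4, -5, -2, 4, 6, 1]
step 14: [8, -8, 1, 4, -5, -2, 4, 6, 1, -1]
The first disagreement with the log is at step 9, where the value should be top = -2.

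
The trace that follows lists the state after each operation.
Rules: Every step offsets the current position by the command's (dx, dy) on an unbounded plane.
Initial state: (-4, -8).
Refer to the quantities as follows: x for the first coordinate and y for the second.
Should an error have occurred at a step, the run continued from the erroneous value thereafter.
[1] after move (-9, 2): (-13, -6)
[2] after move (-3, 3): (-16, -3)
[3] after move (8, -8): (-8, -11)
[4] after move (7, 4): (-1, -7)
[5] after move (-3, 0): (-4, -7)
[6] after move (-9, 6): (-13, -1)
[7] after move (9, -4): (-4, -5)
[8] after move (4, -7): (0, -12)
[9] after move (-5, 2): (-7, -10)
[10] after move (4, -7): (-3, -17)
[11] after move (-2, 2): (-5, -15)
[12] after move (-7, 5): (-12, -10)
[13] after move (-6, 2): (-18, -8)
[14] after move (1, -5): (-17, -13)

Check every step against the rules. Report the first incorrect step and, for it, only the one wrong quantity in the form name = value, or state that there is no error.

step 1: x = -4 + (-9) = -13, y = -8 + (2) = -6 -> consistent with the trace
step 2: x = -13 + (-3) = -16, y = -6 + (3) = -3 -> verified
step 3: x = -16 + (8) = -8, y = -3 + (-8) = -11 -> checks out
step 4: x = -8 + (7) = -1, y = -11 + (4) = -7 -> same as recorded
step 5: x = -1 + (-3) = -4, y = -7 + (0) = -7 -> checks out
step 6: x = -4 + (-9) = -13, y = -7 + (6) = -1 -> agrees with the trace
step 7: x = -13 + (9) = -4, y = -1 + (-4) = -5 -> no discrepancy
step 8: x = -4 + (4) = 0, y = -5 + (-7) = -12 -> confirmed correct
step 9: x = 0 + (-5) = -5, y = -12 + (2) = -10 -> first mismatch against the trace
Step 9 is the first one off; corrected, x = -5.

step 9, x = -5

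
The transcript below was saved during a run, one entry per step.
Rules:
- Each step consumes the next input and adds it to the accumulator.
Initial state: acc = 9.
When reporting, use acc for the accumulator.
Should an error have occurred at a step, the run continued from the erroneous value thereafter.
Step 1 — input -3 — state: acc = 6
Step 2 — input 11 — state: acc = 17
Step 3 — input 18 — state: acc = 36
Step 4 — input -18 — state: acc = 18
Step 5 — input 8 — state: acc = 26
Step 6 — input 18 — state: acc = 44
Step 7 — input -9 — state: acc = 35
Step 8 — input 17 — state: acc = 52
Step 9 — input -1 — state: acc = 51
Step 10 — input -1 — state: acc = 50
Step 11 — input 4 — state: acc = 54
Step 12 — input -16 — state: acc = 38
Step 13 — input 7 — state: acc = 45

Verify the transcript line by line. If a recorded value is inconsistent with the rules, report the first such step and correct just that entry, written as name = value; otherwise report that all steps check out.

Step 1: acc = 9 + -3 = 6 — no discrepancy.
Step 2: acc = 6 + 11 = 17 — no discrepancy.
Step 3: acc = 17 + 18 = 35 — first mismatch against the transcript.
First deviation found at step 3; the corrected entry is acc = 35.

step 3, acc = 35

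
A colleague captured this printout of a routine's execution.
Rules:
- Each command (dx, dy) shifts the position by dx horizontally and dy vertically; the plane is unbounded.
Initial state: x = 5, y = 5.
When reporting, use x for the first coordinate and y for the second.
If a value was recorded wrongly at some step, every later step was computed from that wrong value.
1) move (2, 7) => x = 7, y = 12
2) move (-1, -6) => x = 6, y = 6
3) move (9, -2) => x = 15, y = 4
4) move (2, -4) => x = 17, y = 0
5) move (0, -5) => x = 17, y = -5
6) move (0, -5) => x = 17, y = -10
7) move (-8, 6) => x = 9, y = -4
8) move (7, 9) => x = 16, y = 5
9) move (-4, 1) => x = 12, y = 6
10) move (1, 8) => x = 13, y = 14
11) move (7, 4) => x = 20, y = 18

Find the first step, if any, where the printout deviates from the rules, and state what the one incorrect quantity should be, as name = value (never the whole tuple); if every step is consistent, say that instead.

no error

Step 1: x = 5 + (2) = 7, y = 5 + (7) = 12 — no discrepancy.
Step 2: x = 7 + (-1) = 6, y = 12 + (-6) = 6 — checks out.
Step 3: x = 6 + (9) = 15, y = 6 + (-2) = 4 — checks out.
Step 4: x = 15 + (2) = 17, y = 4 + (-4) = 0 — checks out.
Step 5: x = 17 + (0) = 17, y = 0 + (-5) = -5 — matches.
Step 6: x = 17 + (0) = 17, y = -5 + (-5) = -10 — matches.
Step 7: x = 17 + (-8) = 9, y = -10 + (6) = -4 — matches.
Step 8: x = 9 + (7) = 16, y = -4 + (9) = 5 — verified.
Step 9: x = 16 + (-4) = 12, y = 5 + (1) = 6 — confirmed correct.
Step 10: x = 12 + (1) = 13, y = 6 + (8) = 14 — no discrepancy.
Step 11: x = 13 + (7) = 20, y = 14 + (4) = 18 — in agreement.
Each recorded entry agrees with the recomputation.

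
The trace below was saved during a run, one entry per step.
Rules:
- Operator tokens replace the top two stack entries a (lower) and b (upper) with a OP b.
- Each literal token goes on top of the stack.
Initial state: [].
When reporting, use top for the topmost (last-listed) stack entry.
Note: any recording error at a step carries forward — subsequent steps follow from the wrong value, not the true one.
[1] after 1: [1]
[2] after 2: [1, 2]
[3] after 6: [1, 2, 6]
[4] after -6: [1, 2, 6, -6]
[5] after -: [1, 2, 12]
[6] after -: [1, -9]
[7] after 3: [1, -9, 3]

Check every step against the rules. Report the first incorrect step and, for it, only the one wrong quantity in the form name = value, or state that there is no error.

step 6, top = -10

step 1: push 1: top = 1 -> matches
step 2: push 2: top = 2 -> same as recorded
step 3: push 6: top = 6 -> matches
step 4: push -6: top = -6 -> verified
step 5: 6 - -6 = 12 -> checks out
step 6: 2 - 12 = -10 -> the entry is off here
So the first discrepancy is step 6, where the right value is top = -10.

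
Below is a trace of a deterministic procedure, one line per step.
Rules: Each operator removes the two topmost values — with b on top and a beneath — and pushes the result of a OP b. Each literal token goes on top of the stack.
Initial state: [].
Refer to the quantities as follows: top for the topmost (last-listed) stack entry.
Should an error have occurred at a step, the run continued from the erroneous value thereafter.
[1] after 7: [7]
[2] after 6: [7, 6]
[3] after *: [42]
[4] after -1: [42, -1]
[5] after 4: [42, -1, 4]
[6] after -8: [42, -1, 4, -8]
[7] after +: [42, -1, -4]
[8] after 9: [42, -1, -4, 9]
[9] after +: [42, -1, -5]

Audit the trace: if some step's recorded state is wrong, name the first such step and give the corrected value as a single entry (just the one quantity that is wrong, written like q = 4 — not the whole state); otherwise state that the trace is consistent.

1. push 7: top = 7 (consistent with the trace)
2. push 6: top = 6 (checks out)
3. 7 * 6 = 42 (confirmed correct)
4. push -1: top = -1 (matches)
5. push 4: top = 4 (consistent with the trace)
6. push -8: top = -8 (exactly as logged)
7. 4 + -8 = -4 (no discrepancy)
8. push 9: top = 9 (agrees with the trace)
9. -4 + 9 = 5 (the recorded entry deviates here)
So the first discrepancy is step 9, where the right value is top = 5.

step 9, top = 5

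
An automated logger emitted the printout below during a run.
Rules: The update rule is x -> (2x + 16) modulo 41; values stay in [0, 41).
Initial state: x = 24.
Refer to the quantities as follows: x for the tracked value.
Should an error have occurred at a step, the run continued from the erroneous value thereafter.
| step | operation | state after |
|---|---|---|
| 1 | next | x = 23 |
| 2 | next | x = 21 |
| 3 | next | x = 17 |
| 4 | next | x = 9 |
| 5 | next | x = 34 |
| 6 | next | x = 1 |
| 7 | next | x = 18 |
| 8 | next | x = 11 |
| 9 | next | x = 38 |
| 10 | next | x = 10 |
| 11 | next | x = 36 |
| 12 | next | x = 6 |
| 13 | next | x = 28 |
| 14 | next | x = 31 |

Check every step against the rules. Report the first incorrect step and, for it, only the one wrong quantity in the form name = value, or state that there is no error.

step 6, x = 2

step 1: x = (2*24 + 16) mod 41 = 23 -> verified
step 2: x = (2*23 + 16) mod 41 = 21 -> checks out
step 3: x = (2*21 + 16) mod 41 = 17 -> consistent with the printout
step 4: x = (2*17 + 16) mod 41 = 9 -> no discrepancy
step 5: x = (2*9 + 16) mod 41 = 34 -> in agreement
step 6: x = (2*34 + 16) mod 41 = 2 -> the recorded entry deviates here
First deviation found at step 6; the corrected entry is x = 2.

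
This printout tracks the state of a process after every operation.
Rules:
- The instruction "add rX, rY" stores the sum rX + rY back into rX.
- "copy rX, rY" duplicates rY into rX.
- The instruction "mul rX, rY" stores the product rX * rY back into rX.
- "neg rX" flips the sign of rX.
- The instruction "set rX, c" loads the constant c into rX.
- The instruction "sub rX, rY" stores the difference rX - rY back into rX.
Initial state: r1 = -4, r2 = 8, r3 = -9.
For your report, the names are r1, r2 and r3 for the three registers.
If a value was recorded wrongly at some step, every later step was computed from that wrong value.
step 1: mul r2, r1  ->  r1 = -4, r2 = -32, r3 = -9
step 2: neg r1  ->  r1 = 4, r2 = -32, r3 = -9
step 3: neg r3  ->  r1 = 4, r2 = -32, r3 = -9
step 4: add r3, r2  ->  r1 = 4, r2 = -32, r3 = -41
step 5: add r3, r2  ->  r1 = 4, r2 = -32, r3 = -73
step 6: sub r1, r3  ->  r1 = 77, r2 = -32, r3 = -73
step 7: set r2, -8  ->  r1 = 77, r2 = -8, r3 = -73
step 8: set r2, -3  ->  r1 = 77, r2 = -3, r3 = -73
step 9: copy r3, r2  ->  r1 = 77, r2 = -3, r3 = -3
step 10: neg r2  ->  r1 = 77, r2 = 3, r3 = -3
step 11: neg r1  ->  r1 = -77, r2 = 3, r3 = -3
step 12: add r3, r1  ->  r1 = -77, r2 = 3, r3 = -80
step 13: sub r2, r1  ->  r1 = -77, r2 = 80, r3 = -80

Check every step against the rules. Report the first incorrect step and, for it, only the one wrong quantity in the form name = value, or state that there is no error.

step 3, r3 = 9

Recomputing the run from the initial state:
step 1: r1 = -4, r2 = -32, r3 = -9
step 2: r1 = 4, r2 = -32, r3 = -9
step 3: r1 = 4, r2 = -32, r3 = 9
step 4: r1 = 4, r2 = -32, r3 = -23
step 5: r1 = 4, r2 = -32, r3 = -55
step 6: r1 = 59, r2 = -32, r3 = -55
step 7: r1 = 59, r2 = -8, r3 = -55
step 8: r1 = 59, r2 = -3, r3 = -55
step 9: r1 = 59, r2 = -3, r3 = -3
step 10: r1 = 59, r2 = 3, r3 = -3
step 11: r1 = -59, r2 = 3, r3 = -3
step 12: r1 = -59, r2 = 3, r3 = -62
step 13: r1 = -59, r2 = 62, r3 = -62
The first disagreement with the printout is at step 3, where the value should be r3 = 9.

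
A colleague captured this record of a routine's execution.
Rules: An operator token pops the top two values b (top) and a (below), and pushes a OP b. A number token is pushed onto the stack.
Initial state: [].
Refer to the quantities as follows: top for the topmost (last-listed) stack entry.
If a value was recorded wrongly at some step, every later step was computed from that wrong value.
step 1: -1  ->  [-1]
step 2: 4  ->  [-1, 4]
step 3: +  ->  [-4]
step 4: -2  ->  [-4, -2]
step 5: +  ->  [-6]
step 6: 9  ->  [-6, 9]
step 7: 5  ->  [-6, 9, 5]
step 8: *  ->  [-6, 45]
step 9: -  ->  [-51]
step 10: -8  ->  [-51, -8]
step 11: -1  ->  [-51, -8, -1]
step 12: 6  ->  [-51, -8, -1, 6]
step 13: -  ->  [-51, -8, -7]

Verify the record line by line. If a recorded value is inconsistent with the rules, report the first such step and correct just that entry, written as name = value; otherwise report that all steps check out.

step 3, top = 3

Recomputing the run from the initial state:
step 1: [-1]
step 2: [-1, 4]
step 3: [3]
step 4: [3, -2]
step 5: [1]
step 6: [1, 9]
step 7: [1, 9, 5]
step 8: [1, 45]
step 9: [-44]
step 10: [-44, -8]
step 11: [-44, -8, -1]
step 12: [-44, -8, -1, 6]
step 13: [-44, -8, -7]
The first disagreement with the record is at step 3, where the value should be top = 3.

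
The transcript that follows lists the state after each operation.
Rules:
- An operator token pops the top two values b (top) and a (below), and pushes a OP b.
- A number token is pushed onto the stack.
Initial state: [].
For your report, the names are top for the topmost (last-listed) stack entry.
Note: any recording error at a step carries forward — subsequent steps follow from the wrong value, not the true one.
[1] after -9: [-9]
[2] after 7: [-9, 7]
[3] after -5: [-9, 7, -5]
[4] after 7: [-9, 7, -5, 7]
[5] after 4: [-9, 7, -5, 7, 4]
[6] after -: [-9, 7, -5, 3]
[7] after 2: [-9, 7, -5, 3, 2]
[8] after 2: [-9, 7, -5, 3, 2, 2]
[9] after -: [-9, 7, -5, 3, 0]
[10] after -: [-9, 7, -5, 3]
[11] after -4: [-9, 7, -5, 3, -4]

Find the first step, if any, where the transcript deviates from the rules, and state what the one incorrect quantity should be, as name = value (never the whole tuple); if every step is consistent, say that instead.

Recomputing the run from the initial state:
step 1: [-9]
step 2: [-9, 7]
step 3: [-9, 7, -5]
step 4: [-9, 7, -5, 7]
step 5: [-9, 7, -5, 7, 4]
step 6: [-9, 7, -5, 3]
step 7: [-9, 7, -5, 3, 2]
step 8: [-9, 7, -5, 3, 2, 2]
step 9: [-9, 7, -5, 3, 0]
step 10: [-9, 7, -5, 3]
step 11: [-9, 7, -5, 3, -4]
This matches the transcript at every step.

no error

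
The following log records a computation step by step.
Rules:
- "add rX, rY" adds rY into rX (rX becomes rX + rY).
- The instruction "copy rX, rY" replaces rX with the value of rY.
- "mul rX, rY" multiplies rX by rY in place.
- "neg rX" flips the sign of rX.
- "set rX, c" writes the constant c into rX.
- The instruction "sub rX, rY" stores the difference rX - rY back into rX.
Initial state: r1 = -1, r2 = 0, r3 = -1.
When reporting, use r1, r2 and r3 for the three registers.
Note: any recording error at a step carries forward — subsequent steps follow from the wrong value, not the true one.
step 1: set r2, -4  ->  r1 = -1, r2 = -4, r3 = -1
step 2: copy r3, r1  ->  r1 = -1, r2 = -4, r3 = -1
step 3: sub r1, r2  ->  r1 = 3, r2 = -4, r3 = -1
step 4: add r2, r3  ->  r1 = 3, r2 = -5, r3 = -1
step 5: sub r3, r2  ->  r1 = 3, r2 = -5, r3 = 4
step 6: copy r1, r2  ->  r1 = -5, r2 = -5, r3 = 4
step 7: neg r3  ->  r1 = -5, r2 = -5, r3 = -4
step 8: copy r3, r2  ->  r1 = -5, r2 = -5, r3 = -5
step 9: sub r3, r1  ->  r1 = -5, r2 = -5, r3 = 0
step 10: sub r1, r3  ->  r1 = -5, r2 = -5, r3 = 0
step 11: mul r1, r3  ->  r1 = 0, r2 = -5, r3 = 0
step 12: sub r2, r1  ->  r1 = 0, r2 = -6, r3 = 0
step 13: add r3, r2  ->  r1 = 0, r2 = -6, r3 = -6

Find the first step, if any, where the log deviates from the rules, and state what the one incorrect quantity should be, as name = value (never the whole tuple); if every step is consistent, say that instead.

Recomputing the run from the initial state:
step 1: r1 = -1, r2 = -4, r3 = -1
step 2: r1 = -1, r2 = -4, r3 = -1
step 3: r1 = 3, r2 = -4, r3 = -1
step 4: r1 = 3, r2 = -5, r3 = -1
step 5: r1 = 3, r2 = -5, r3 = 4
step 6: r1 = -5, r2 = -5, r3 = 4
step 7: r1 = -5, r2 = -5, r3 = -4
step 8: r1 = -5, r2 = -5, r3 = -5
step 9: r1 = -5, r2 = -5, r3 = 0
step 10: r1 = -5, r2 = -5, r3 = 0
step 11: r1 = 0, r2 = -5, r3 = 0
step 12: r1 = 0, r2 = -5, r3 = 0
step 13: r1 = 0, r2 = -5, r3 = -5
The first disagreement with the log is at step 12, where the value should be r2 = -5.

step 12, r2 = -5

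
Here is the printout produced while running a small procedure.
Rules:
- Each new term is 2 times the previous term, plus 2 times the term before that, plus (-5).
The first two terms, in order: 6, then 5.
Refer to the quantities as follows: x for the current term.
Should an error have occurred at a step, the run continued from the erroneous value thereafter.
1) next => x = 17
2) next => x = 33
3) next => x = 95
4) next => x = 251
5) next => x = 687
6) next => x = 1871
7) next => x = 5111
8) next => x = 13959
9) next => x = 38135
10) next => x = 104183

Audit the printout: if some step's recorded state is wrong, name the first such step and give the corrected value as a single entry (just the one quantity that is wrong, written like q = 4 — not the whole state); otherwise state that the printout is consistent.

step 2, x = 39

step 1: x = 2*(5) + (2)*(6) + (-5) = 17 -> verified
step 2: x = 2*(17) + (2)*(5) + (-5) = 39 -> the printout has a different value
The earliest wrong entry is at step 2: it should read x = 39.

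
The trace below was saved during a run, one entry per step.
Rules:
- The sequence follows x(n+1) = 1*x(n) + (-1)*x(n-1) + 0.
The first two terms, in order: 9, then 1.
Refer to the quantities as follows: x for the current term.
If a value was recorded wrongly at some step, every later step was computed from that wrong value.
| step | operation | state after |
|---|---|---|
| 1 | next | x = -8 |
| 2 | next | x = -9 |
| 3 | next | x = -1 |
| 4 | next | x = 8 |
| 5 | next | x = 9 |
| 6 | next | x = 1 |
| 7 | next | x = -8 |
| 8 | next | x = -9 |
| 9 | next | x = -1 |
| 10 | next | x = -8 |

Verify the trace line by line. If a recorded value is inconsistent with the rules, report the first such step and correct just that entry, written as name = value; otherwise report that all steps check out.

Recomputing the run from the initial state:
step 1: x = -8
step 2: x = -9
step 3: x = -1
step 4: x = 8
step 5: x = 9
step 6: x = 1
step 7: x = -8
step 8: x = -9
step 9: x = -1
step 10: x = 8
The first disagreement with the trace is at step 10, where the value should be x = 8.

step 10, x = 8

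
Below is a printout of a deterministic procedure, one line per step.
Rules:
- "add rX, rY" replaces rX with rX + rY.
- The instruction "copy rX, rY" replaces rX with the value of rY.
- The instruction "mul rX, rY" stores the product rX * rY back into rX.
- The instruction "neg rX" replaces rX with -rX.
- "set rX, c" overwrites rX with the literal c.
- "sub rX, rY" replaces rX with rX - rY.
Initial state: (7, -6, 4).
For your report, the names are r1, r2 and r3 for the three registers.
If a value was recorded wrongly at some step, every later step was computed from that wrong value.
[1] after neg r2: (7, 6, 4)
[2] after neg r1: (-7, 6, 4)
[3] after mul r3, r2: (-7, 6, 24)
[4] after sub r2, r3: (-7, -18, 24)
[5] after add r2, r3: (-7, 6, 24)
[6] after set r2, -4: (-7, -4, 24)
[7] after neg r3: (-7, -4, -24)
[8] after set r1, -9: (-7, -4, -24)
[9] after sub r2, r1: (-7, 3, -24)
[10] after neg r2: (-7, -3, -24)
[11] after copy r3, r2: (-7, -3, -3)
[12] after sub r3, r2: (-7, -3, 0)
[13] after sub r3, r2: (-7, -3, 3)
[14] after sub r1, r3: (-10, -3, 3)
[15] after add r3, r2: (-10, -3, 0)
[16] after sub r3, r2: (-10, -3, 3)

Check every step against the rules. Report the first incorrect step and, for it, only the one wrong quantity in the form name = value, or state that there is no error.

step 8, r1 = -9

1. r2 = -(-6) = 6 (agrees with the printout)
2. r1 = -(7) = -7 (no discrepancy)
3. r3 = 4 * 6 = 24 (agrees with the printout)
4. r2 = 6 - 24 = -18 (checks out)
5. r2 = -18 + 24 = 6 (matches)
6. r2 = -4 (same as recorded)
7. r3 = -(24) = -24 (no discrepancy)
8. r1 = -9 (not what was recorded)
First incorrect step: 8; the correct value is r1 = -9.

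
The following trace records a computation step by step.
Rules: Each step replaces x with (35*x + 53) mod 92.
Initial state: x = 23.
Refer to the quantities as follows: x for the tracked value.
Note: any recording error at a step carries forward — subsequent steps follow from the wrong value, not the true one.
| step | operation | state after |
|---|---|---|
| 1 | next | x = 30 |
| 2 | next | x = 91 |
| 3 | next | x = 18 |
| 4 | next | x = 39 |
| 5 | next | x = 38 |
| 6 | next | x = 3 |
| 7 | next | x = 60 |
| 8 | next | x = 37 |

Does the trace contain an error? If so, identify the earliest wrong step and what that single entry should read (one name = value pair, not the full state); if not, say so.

step 7, x = 66

step 1: x = (35*23 + 53) mod 92 = 30 -> verified
step 2: x = (35*30 + 53) mod 92 = 91 -> exactly as logged
step 3: x = (35*91 + 53) mod 92 = 18 -> in agreement
step 4: x = (35*18 + 53) mod 92 = 39 -> matches
step 5: x = (35*39 + 53) mod 92 = 38 -> confirmed correct
step 6: x = (35*38 + 53) mod 92 = 3 -> in agreement
step 7: x = (35*3 + 53) mod 92 = 66 -> not what was recorded
Step 7 is the first one off; corrected, x = 66.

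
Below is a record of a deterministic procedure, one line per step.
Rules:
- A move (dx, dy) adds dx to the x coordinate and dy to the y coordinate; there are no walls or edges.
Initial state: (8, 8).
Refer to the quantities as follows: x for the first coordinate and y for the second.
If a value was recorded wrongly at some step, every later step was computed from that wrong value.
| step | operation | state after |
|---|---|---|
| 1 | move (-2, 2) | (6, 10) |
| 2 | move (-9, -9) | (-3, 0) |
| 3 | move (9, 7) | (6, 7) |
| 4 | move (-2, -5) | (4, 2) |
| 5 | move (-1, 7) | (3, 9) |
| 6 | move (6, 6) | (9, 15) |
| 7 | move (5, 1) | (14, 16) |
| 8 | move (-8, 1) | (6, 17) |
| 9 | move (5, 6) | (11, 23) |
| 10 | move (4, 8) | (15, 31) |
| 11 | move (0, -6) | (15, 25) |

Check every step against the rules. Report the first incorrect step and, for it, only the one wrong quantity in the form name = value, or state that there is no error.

step 2, y = 1

step 1: x = 8 + (-2) = 6, y = 8 + (2) = 10 -> checks out
step 2: x = 6 + (-9) = -3, y = 10 + (-9) = 1 -> not what was recorded
So the first discrepancy is step 2, where the right value is y = 1.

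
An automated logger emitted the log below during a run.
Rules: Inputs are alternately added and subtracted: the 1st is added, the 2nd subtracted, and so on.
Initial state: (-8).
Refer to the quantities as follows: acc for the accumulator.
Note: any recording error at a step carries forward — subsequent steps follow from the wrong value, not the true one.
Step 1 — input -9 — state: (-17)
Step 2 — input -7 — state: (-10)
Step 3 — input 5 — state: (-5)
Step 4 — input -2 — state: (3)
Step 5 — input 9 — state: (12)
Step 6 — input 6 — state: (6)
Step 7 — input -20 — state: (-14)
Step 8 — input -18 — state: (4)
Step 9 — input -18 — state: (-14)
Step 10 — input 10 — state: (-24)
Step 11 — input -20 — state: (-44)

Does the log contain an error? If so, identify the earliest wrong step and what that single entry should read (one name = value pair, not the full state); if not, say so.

step 1: acc = -8 + -9 = -17 -> consistent with the log
step 2: acc = -17 - -7 = -10 -> exactly as logged
step 3: acc = -10 + 5 = -5 -> matches
step 4: acc = -5 - -2 = -3 -> first mismatch against the log
Conclusion: step 4 carries the first error; the entry should be acc = -3.

step 4, acc = -3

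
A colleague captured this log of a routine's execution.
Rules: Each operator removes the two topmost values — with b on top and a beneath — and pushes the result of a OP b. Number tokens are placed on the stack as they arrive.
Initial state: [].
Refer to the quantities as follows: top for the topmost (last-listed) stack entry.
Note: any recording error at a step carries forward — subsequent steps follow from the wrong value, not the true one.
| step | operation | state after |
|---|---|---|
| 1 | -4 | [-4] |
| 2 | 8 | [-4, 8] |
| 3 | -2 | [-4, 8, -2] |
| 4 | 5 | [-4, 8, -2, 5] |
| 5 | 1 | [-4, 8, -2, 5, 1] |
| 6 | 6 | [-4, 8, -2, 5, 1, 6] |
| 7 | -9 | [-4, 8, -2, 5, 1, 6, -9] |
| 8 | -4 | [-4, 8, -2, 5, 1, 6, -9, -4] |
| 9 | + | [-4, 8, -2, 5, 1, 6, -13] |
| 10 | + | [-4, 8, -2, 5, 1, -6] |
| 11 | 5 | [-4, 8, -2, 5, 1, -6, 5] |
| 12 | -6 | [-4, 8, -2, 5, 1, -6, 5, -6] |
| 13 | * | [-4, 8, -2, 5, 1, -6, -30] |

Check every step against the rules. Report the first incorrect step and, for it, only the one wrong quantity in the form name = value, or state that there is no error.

Recomputing the run from the initial state:
step 1: [-4]
step 2: [-4, 8]
step 3: [-4, 8, -2]
step 4: [-4, 8, -2, 5]
step 5: [-4, 8, -2, 5, 1]
step 6: [-4, 8, -2, 5, 1, 6]
step 7: [-4, 8, -2, 5, 1, 6, -9]
step 8: [-4, 8, -2, 5, 1, 6, -9, -4]
step 9: [-4, 8, -2, 5, 1, 6, -13]
step 10: [-4, 8, -2, 5, 1, -7]
step 11: [-4, 8, -2, 5, 1, -7, 5]
step 12: [-4, 8, -2, 5, 1, -7, 5, -6]
step 13: [-4, 8, -2, 5, 1, -7, -30]
The first disagreement with the log is at step 10, where the value should be top = -7.

step 10, top = -7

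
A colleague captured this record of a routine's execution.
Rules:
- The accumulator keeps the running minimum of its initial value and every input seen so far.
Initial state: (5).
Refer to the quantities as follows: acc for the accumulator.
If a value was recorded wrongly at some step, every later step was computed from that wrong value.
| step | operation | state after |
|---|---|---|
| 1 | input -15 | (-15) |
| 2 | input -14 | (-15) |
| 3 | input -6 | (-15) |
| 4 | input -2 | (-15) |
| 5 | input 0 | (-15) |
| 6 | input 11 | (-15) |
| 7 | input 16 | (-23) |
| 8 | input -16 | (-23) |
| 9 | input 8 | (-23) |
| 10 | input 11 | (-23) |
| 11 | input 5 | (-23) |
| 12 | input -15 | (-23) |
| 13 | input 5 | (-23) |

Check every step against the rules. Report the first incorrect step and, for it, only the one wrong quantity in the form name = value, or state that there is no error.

Recomputing the run from the initial state:
step 1: acc = -15
step 2: acc = -15
step 3: acc = -15
step 4: acc = -15
step 5: acc = -15
step 6: acc = -15
step 7: acc = -15
step 8: acc = -16
step 9: acc = -16
step 10: acc = -16
step 11: acc = -16
step 12: acc = -16
step 13: acc = -16
The first disagreement with the record is at step 7, where the value should be acc = -15.

step 7, acc = -15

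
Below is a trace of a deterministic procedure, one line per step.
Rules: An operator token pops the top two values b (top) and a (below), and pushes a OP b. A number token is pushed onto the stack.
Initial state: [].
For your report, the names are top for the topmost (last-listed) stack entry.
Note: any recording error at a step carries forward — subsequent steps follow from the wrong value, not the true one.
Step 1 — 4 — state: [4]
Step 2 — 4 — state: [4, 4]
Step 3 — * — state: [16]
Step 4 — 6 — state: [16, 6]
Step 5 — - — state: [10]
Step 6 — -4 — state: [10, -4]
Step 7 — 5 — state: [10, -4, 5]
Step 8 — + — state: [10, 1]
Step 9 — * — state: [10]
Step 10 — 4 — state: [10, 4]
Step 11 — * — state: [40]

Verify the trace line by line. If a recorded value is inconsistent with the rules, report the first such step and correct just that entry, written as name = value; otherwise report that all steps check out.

no error

Recomputing the run from the initial state:
step 1: [4]
step 2: [4, 4]
step 3: [16]
step 4: [16, 6]
step 5: [10]
step 6: [10, -4]
step 7: [10, -4, 5]
step 8: [10, 1]
step 9: [10]
step 10: [10, 4]
step 11: [40]
This matches the trace at every step.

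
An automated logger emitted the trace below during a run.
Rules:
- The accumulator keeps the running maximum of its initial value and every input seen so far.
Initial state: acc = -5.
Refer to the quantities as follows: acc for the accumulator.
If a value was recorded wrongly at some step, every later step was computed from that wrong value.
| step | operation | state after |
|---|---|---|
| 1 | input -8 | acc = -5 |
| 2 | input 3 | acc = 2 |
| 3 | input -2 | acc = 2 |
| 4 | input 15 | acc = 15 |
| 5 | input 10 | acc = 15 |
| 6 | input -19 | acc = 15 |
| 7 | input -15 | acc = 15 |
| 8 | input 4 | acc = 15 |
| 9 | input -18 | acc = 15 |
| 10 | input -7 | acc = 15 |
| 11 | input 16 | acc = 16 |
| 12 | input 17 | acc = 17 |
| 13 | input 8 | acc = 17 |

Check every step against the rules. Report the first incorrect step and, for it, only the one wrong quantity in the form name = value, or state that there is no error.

step 2, acc = 3

Step 1: acc = max(-5, -8) = -5 — exactly as logged.
Step 2: acc = max(-5, 3) = 3 — not what was recorded.
Step 2 is the first one off; corrected, acc = 3.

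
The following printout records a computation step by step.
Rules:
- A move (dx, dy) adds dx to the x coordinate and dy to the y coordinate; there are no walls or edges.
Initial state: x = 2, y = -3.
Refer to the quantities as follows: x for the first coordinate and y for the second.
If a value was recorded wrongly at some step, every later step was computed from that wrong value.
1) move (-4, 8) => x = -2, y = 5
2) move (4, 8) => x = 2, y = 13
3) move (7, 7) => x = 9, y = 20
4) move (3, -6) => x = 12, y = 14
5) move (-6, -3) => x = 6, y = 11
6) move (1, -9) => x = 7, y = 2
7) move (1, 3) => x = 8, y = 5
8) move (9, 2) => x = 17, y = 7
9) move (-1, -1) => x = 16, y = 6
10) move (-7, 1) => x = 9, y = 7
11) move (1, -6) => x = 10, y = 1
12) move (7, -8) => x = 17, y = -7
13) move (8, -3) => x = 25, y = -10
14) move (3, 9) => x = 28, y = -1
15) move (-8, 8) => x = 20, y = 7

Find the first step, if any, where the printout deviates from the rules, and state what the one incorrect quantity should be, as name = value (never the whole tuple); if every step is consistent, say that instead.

no error

step 1: x = 2 + (-4) = -2, y = -3 + (8) = 5 -> verified
step 2: x = -2 + (4) = 2, y = 5 + (8) = 13 -> same as recorded
step 3: x = 2 + (7) = 9, y = 13 + (7) = 20 -> consistent with the printout
step 4: x = 9 + (3) = 12, y = 20 + (-6) = 14 -> verified
step 5: x = 12 + (-6) = 6, y = 14 + (-3) = 11 -> verified
step 6: x = 6 + (1) = 7, y = 11 + (-9) = 2 -> in agreement
step 7: x = 7 + (1) = 8, y = 2 + (3) = 5 -> same as recorded
step 8: x = 8 + (9) = 17, y = 5 + (2) = 7 -> matches
step 9: x = 17 + (-1) = 16, y = 7 + (-1) = 6 -> consistent with the printout
step 10: x = 16 + (-7) = 9, y = 6 + (1) = 7 -> consistent with the printout
step 11: x = 9 + (1) = 10, y = 7 + (-6) = 1 -> same as recorded
step 12: x = 10 + (7) = 17, y = 1 + (-8) = -7 -> agrees with the printout
step 13: x = 17 + (8) = 25, y = -7 + (-3) = -10 -> no discrepancy
step 14: x = 25 + (3) = 28, y = -10 + (9) = -1 -> confirmed correct
step 15: x = 28 + (-8) = 20, y = -1 + (8) = 7 -> exactly as logged
The recomputation confirms every line.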